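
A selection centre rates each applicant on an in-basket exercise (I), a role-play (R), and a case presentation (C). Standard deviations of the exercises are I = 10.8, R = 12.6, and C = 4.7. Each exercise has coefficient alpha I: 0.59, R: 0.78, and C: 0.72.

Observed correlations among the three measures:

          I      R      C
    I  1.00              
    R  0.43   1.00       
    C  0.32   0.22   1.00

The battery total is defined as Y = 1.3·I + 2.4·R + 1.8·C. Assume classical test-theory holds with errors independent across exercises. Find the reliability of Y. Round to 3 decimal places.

0.826

Var(Y) = 1.3²·10.8² + 2.4²·12.6² + 1.8²·4.7² + 2·[3.12·10.8·12.6·0.43 + 2.34·10.8·4.7·0.32 + 4.32·12.6·4.7·0.22] = 1183.15 + 553.713 = 1736.86.
Because errors are independent across components, Cov(Tᵢ,Tⱼ) = Cov(Xᵢ,Xⱼ); the off-diagonal part of the true-score variance is the same as above.
True-score variance = [1.3²·10.8²·0.59 + 2.4²·12.6²·0.78 + 1.8²·4.7²·0.72] + 553.713 = 881.11 + 553.713 = 1434.82.
Reliability = 1434.82 / 1736.86 = 0.826.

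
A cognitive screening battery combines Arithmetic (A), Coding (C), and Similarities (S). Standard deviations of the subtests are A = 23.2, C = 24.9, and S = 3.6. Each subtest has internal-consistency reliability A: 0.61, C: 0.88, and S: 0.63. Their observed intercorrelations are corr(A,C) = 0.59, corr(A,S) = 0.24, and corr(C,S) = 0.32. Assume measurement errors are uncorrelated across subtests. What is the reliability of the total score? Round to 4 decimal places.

0.8518

Var(A+C+S) = 23.2² + 24.9² + 3.6² + 2·[23.2·24.9·0.59 + 23.2·3.6·0.24 + 24.9·3.6·0.32] = 1171.21 + 779.122 = 1950.33.
Under uncorrelated errors the observed covariances equal the true-score covariances, so only the own-variance terms attenuate.
True-score variance = [23.2²·0.61 + 24.9²·0.88 + 3.6²·0.63] + 779.122 = 882.1 + 779.122 = 1661.22.
Reliability = 1661.22 / 1950.33 = 0.8518.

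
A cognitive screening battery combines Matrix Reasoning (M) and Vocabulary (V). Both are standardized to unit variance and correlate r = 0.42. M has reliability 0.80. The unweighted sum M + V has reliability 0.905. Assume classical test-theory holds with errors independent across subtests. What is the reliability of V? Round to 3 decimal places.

Var(M+V) = 2 + 2·0.42 = 2.840.
True-score variance = ρ_M + ρ_V + 2·0.42, so 0.905 = (0.80 + ρ_V + 0.84) / 2.840.
ρ_V = 0.905·2.840 − 0.80 − 0.84 = 0.930.

0.930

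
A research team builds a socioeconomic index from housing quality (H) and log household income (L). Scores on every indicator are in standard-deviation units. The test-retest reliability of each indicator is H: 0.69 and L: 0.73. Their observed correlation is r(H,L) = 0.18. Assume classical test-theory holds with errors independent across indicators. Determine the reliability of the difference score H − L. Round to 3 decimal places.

Var(H−L) = 1 + 1 − 2·0.18 = 2 − 0.36 = 1.64.
Under uncorrelated errors the observed covariances equal the true-score covariances, so only the own-variance terms attenuate.
True-score variance = [0.69 + 0.73] − 0.36 = 1.42 − 0.36 = 1.06.
Reliability = 1.06 / 1.64 = 0.646.

0.646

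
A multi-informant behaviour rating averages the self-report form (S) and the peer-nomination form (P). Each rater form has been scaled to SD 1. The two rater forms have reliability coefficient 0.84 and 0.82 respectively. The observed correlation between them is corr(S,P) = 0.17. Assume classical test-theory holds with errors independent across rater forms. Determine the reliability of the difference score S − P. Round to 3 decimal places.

0.795

Var(S−P) = 1 + 1 − 2·0.17 = 2 − 0.34 = 1.66.
Because errors are independent across components, Cov(Tᵢ,Tⱼ) = Cov(Xᵢ,Xⱼ); the off-diagonal part of the true-score variance is the same as above.
True-score variance = [0.84 + 0.82] − 0.34 = 1.66 − 0.34 = 1.32.
Reliability = 1.32 / 1.66 = 0.795.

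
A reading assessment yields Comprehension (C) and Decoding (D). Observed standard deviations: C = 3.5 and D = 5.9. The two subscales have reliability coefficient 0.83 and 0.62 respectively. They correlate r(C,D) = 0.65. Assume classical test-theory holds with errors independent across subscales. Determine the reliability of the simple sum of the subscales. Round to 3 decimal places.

Var(C+D) = 3.5² + 5.9² + 2·[3.5·5.9·0.65] = 47.06 + 26.845 = 73.905.
Under uncorrelated errors the observed covariances equal the true-score covariances, so only the own-variance terms attenuate.
True-score variance = [3.5²·0.83 + 5.9²·0.62] + 26.845 = 31.7497 + 26.845 = 58.5947.
Reliability = 58.5947 / 73.905 = 0.793.

0.793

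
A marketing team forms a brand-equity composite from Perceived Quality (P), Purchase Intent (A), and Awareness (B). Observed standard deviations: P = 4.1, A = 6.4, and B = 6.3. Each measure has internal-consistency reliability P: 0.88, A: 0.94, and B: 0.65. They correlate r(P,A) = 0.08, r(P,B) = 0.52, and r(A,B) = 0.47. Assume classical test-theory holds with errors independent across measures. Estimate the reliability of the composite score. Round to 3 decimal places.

0.890

Var(P+A+B) = 4.1² + 6.4² + 6.3² + 2·[4.1·6.4·0.08 + 4.1·6.3·0.52 + 6.4·6.3·0.47] = 97.46 + 68.9624 = 166.422.
With uncorrelated errors the cross-covariances are all true-score covariance, so they carry over unchanged; only the diagonal terms shrink to ρᵢσᵢ².
True-score variance = [4.1²·0.88 + 6.4²·0.94 + 6.3²·0.65] + 68.9624 = 79.0937 + 68.9624 = 148.056.
Reliability = 148.056 / 166.422 = 0.890.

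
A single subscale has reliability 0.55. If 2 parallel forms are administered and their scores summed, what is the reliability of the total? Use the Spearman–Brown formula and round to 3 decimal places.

0.710

ρ_k = kρ / (1 + (k−1)ρ) = 2·0.55 / (1 + 1·0.55) = 1.100 / 1.550 = 0.710.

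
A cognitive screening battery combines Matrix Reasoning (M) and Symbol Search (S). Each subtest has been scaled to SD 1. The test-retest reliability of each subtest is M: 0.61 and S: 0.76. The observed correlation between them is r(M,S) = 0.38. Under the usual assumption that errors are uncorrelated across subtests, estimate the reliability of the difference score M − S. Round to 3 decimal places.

0.492

Var(M−S) = 1 + 1 − 2·0.38 = 2 − 0.76 = 1.24.
Under uncorrelated errors the observed covariances equal the true-score covariances, so only the own-variance terms attenuate.
True-score variance = [0.61 + 0.76] − 0.76 = 1.37 − 0.76 = 0.61.
Reliability = 0.61 / 1.24 = 0.492.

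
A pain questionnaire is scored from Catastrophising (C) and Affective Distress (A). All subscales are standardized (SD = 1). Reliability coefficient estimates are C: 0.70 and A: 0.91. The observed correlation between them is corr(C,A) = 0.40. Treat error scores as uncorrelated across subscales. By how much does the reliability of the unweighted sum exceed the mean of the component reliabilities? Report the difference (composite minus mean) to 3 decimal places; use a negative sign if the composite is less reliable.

Var(sum) = 2 + 0.8 = 2.8; true-score variance = 1.61 + 0.8 = 2.41; composite reliability = 0.8607.
Mean component reliability = 0.8050.
Difference = 0.8607 − 0.8050 = 0.056.

0.056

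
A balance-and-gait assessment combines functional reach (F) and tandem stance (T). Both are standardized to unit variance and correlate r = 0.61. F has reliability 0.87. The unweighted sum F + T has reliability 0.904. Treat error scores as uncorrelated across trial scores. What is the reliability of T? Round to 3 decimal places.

0.821

Var(F+T) = 2 + 2·0.61 = 3.220.
True-score variance = ρ_F + ρ_T + 2·0.61, so 0.904 = (0.87 + ρ_T + 1.22) / 3.220.
ρ_T = 0.904·3.220 − 0.87 − 1.22 = 0.821.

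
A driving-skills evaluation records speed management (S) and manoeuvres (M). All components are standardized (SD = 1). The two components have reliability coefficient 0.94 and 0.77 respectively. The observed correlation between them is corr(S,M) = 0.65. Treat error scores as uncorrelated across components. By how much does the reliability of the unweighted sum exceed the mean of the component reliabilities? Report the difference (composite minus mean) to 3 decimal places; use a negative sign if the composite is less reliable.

0.057

Var(sum) = 2 + 1.3 = 3.3; true-score variance = 1.71 + 1.3 = 3.01; composite reliability = 0.9121.
Mean component reliability = 0.8550.
Difference = 0.9121 − 0.8550 = 0.057.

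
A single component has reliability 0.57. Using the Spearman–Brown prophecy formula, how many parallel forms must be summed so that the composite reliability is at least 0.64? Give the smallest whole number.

k ≥ ρ*(1−ρ₁)/(ρ₁(1−ρ*)) = 0.64·0.43 / (0.57·0.36) = 1.341.
Smallest integer k = 2.

2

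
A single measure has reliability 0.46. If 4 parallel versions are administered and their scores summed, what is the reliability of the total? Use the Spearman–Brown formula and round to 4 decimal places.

0.7731

ρ_k = kρ / (1 + (k−1)ρ) = 4·0.46 / (1 + 3·0.46) = 1.840 / 2.380 = 0.7731.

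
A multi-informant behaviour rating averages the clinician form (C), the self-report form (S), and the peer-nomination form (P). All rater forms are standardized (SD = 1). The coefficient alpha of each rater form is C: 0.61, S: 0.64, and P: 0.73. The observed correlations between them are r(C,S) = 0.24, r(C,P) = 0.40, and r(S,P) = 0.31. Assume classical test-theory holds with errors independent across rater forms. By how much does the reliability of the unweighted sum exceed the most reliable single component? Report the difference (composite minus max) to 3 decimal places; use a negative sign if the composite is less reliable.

0.062

Var(sum) = 3 + 1.9 = 4.9; true-score variance = 1.98 + 1.9 = 3.88; composite reliability = 0.7918.
Max component reliability = 0.7300.
Difference = 0.7918 − 0.7300 = 0.062.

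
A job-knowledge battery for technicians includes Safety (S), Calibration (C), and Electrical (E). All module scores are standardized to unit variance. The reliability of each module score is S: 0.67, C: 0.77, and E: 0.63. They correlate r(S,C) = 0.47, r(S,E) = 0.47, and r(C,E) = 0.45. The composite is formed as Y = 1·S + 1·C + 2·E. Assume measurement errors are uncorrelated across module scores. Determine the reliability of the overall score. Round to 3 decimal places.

Var(Y) = 1 + 1 + 2² + 2·[0.47 + 2·0.47 + 2·0.45] = 6 + 4.62 = 10.62.
Under uncorrelated errors the observed covariances equal the true-score covariances, so only the own-variance terms attenuate.
True-score variance = [0.67 + 0.77 + 2²·0.63] + 4.62 = 3.96 + 4.62 = 8.58.
Reliability = 8.58 / 10.62 = 0.808.

0.808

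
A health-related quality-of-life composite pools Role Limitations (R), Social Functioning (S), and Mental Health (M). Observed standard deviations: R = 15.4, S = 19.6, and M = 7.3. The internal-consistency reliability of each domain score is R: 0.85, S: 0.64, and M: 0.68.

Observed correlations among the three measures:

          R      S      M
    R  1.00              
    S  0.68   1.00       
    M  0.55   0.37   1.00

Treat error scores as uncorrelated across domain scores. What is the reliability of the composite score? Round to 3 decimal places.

Var(R+S+M) = 15.4² + 19.6² + 7.3² + 2·[15.4·19.6·0.68 + 15.4·7.3·0.55 + 19.6·7.3·0.37] = 674.61 + 640.044 = 1314.65.
Under uncorrelated errors the observed covariances equal the true-score covariances, so only the own-variance terms attenuate.
True-score variance = [15.4²·0.85 + 19.6²·0.64 + 7.3²·0.68] + 640.044 = 483.686 + 640.044 = 1123.73.
Reliability = 1123.73 / 1314.65 = 0.855.

0.855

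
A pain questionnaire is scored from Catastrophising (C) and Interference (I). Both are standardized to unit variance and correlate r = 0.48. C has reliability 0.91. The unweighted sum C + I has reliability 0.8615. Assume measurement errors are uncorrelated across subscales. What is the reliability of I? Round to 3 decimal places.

Var(C+I) = 2 + 2·0.48 = 2.960.
True-score variance = ρ_C + ρ_I + 2·0.48, so 0.8615 = (0.91 + ρ_I + 0.96) / 2.960.
ρ_I = 0.8615·2.960 − 0.91 − 0.96 = 0.680.

0.680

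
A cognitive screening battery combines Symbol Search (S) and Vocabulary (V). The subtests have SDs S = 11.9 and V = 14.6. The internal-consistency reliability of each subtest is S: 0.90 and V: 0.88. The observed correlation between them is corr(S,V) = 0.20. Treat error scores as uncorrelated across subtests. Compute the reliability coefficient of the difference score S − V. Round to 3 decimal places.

Var(S−V) = 11.9² + 14.6² − 2·11.9·14.6·0.20 = 354.77 − 69.496 = 285.274.
Under uncorrelated errors the observed covariances equal the true-score covariances, so only the own-variance terms attenuate.
True-score variance = [11.9²·0.90 + 14.6²·0.88] − 69.496 = 315.03 − 69.496 = 245.534.
Reliability = 245.534 / 285.274 = 0.861.

0.861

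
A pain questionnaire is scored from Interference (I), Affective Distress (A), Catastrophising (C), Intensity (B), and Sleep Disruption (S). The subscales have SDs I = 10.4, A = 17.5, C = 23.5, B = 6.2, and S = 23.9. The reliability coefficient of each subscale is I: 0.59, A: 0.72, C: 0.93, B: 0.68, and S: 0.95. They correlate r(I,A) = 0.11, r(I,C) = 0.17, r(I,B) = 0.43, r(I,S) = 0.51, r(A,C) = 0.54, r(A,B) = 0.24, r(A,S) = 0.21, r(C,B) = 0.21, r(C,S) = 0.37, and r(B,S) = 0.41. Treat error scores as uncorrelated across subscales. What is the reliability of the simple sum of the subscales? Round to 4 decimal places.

Var(I+A+C+B+S) = 10.4² + 17.5² + 23.5² + 6.2² + 23.9² + 2·[10.4·17.5·0.11 + 10.4·23.5·0.17 + 10.4·6.2·0.43 + 10.4·23.9·0.51 + 17.5·23.5·0.54 + 17.5·6.2·0.24 + 17.5·23.9·0.21 + 23.5·6.2·0.21 + 23.5·23.9·0.37 + 6.2·23.9·0.41] = 1576.31 + 1702.34 = 3278.65.
With uncorrelated errors the cross-covariances are all true-score covariance, so they carry over unchanged; only the diagonal terms shrink to ρᵢσᵢ².
True-score variance = [10.4²·0.59 + 17.5²·0.72 + 23.5²·0.93 + 6.2²·0.68 + 23.9²·0.95] + 1702.34 = 1366.7 + 1702.34 = 3069.03.
Reliability = 3069.03 / 3278.65 = 0.9361.

0.9361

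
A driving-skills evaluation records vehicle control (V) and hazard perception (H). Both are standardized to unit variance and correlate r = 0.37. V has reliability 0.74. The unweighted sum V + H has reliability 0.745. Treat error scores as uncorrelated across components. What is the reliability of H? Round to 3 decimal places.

Var(V+H) = 2 + 2·0.37 = 2.740.
True-score variance = ρ_V + ρ_H + 2·0.37, so 0.745 = (0.74 + ρ_H + 0.74) / 2.740.
ρ_H = 0.745·2.740 − 0.74 − 0.74 = 0.561.

0.561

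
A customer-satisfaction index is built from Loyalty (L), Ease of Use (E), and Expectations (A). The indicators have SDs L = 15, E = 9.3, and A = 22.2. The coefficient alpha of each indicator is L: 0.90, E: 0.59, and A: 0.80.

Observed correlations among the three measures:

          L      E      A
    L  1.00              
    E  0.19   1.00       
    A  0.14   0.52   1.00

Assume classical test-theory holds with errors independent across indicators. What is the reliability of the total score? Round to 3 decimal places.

Var(L+E+A) = 15² + 9.3² + 22.2² + 2·[15·9.3·0.19 + 15·22.2·0.14 + 9.3·22.2·0.52] = 804.33 + 360.968 = 1165.3.
With uncorrelated errors the cross-covariances are all true-score covariance, so they carry over unchanged; only the diagonal terms shrink to ρᵢσᵢ².
True-score variance = [15²·0.90 + 9.3²·0.59 + 22.2²·0.80] + 360.968 = 647.801 + 360.968 = 1008.77.
Reliability = 1008.77 / 1165.3 = 0.866.

0.866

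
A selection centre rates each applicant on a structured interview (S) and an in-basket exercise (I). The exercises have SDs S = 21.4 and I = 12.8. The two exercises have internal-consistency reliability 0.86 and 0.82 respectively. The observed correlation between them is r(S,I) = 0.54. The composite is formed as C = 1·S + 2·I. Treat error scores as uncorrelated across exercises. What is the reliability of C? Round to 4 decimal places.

Var(C) = 21.4² + 2²·12.8² + 2·[2·21.4·12.8·0.54] = 1113.32 + 591.667 = 1704.99.
Because errors are independent across components, Cov(Tᵢ,Tⱼ) = Cov(Xᵢ,Xⱼ); the off-diagonal part of the true-score variance is the same as above.
True-score variance = [21.4²·0.86 + 2²·12.8²·0.82] + 591.667 = 931.241 + 591.667 = 1522.91.
Reliability = 1522.91 / 1704.99 = 0.8932.

0.8932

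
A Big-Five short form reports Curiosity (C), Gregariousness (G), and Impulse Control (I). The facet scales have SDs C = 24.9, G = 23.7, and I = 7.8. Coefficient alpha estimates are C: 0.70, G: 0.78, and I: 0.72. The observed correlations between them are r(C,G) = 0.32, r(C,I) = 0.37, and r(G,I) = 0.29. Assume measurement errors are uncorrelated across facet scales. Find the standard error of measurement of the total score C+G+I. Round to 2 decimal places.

Var(total) = 1242.54 + 628.625 = 1871.16.
True-score variance = 915.93 + 628.625 = 1544.55, so reliability = 0.8255.
Error variance = 1871.16 − 1544.55 = 326.61; SEM = √326.61 = 18.07.

18.07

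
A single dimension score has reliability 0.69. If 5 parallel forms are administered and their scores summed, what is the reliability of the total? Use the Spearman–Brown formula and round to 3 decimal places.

ρ_k = kρ / (1 + (k−1)ρ) = 5·0.69 / (1 + 4·0.69) = 3.450 / 3.760 = 0.918.

0.918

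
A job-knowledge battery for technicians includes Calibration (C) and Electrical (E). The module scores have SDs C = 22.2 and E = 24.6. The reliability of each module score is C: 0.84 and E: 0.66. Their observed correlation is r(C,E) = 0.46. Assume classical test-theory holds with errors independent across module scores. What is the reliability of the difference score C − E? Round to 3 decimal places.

Var(C−E) = 22.2² + 24.6² − 2·22.2·24.6·0.46 = 1098 − 502.43 = 595.57.
Because errors are independent across components, Cov(Tᵢ,Tⱼ) = Cov(Xᵢ,Xⱼ); the off-diagonal part of the true-score variance is the same as above.
True-score variance = [22.2²·0.84 + 24.6²·0.66] − 502.43 = 813.391 − 502.43 = 310.961.
Reliability = 310.961 / 595.57 = 0.522.

0.522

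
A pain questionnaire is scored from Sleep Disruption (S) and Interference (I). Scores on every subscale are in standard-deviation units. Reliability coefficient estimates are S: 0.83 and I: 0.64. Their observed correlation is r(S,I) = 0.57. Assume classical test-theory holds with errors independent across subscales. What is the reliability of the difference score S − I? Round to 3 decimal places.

0.384

Var(S−I) = 1 + 1 − 2·0.57 = 2 − 1.14 = 0.86.
With uncorrelated errors the cross-covariances are all true-score covariance, so they carry over unchanged; only the diagonal terms shrink to ρᵢσᵢ².
True-score variance = [0.83 + 0.64] − 1.14 = 1.47 − 1.14 = 0.33.
Reliability = 0.33 / 0.86 = 0.384.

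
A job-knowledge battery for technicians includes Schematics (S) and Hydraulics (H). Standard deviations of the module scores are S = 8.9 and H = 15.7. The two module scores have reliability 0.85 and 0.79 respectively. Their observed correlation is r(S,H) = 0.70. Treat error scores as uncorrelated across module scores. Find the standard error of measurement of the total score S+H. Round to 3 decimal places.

7.978

Var(total) = 325.7 + 195.622 = 521.322.
True-score variance = 262.056 + 195.622 = 457.678, so reliability = 0.8779.
Error variance = 521.322 − 457.678 = 63.6444; SEM = √63.6444 = 7.978.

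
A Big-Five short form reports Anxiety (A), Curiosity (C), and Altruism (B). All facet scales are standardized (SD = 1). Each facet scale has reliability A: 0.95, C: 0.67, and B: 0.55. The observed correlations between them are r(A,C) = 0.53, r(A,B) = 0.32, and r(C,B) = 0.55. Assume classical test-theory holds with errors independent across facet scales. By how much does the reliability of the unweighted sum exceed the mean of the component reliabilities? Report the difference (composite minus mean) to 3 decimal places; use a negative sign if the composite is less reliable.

0.134

Var(sum) = 3 + 2.8 = 5.8; true-score variance = 2.17 + 2.8 = 4.97; composite reliability = 0.8569.
Mean component reliability = 0.7233.
Difference = 0.8569 − 0.7233 = 0.134.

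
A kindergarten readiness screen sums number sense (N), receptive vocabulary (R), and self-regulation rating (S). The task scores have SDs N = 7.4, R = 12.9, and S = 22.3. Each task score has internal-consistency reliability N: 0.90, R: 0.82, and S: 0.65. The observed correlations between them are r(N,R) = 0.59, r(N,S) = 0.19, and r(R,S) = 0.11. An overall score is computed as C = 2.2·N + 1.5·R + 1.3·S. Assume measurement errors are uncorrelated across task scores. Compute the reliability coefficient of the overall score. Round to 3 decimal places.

0.820

Var(C) = 2.2²·7.4² + 1.5²·12.9² + 1.3²·22.3² + 2·[3.3·7.4·12.9·0.59 + 2.86·7.4·22.3·0.19 + 1.95·12.9·22.3·0.11] = 1479.88 + 674.475 = 2154.36.
Because errors are independent across components, Cov(Tᵢ,Tⱼ) = Cov(Xᵢ,Xⱼ); the off-diagonal part of the true-score variance is the same as above.
True-score variance = [2.2²·7.4²·0.90 + 1.5²·12.9²·0.82 + 1.3²·22.3²·0.65] + 674.475 = 1091.83 + 674.475 = 1766.31.
Reliability = 1766.31 / 2154.36 = 0.820.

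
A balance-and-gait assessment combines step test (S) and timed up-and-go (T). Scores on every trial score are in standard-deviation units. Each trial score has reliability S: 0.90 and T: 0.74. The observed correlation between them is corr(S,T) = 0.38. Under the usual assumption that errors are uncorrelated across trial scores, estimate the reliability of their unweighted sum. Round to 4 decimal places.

Var(S+T) = 2 + 2·[0.38] = 2 + 0.76 = 2.76.
Because errors are independent across components, Cov(Tᵢ,Tⱼ) = Cov(Xᵢ,Xⱼ); the off-diagonal part of the true-score variance is the same as above.
True-score variance = [0.90 + 0.74] + 0.76 = 1.64 + 0.76 = 2.4.
Reliability = 2.4 / 2.76 = 0.8696.

0.8696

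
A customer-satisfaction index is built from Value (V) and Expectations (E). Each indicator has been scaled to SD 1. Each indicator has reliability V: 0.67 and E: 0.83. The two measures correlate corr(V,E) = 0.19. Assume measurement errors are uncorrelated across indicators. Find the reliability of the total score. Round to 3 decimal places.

Var(V+E) = 2 + 2·[0.19] = 2 + 0.38 = 2.38.
Under uncorrelated errors the observed covariances equal the true-score covariances, so only the own-variance terms attenuate.
True-score variance = [0.67 + 0.83] + 0.38 = 1.5 + 0.38 = 1.88.
Reliability = 1.88 / 2.38 = 0.790.

0.790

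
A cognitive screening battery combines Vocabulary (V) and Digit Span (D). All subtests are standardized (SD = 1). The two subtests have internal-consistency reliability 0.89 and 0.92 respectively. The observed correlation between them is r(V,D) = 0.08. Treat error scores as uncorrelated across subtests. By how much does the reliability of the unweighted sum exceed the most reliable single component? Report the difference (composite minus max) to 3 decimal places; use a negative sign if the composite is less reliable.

-0.008

Var(sum) = 2 + 0.16 = 2.16; true-score variance = 1.81 + 0.16 = 1.97; composite reliability = 0.9120.
Max component reliability = 0.9200.
Difference = 0.9120 − 0.9200 = -0.008.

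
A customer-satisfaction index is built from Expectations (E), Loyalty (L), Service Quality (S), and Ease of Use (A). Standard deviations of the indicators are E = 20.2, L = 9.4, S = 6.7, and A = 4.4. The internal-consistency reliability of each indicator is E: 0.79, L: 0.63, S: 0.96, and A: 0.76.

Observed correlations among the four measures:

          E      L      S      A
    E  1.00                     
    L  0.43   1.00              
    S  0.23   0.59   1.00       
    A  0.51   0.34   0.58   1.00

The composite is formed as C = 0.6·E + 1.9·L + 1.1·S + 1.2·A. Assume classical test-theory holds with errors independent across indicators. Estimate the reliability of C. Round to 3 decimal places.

0.857

Var(C) = 0.6²·20.2² + 1.9²·9.4² + 1.1²·6.7² + 1.2²·4.4² + 2·[1.14·20.2·9.4·0.43 + 0.66·20.2·6.7·0.23 + 0.72·20.2·4.4·0.51 + 2.09·9.4·6.7·0.59 + 2.28·9.4·4.4·0.34 + 1.32·6.7·4.4·0.58] = 548.069 + 557.107 = 1105.18.
With uncorrelated errors the cross-covariances are all true-score covariance, so they carry over unchanged; only the diagonal terms shrink to ρᵢσᵢ².
True-score variance = [0.6²·20.2²·0.79 + 1.9²·9.4²·0.63 + 1.1²·6.7²·0.96 + 1.2²·4.4²·0.76] + 557.107 = 390.336 + 557.107 = 947.442.
Reliability = 947.442 / 1105.18 = 0.857.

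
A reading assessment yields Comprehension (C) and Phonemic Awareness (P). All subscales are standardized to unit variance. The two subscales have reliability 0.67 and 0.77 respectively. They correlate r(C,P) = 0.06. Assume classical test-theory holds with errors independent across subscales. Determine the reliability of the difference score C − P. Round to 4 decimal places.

0.7021

Var(C−P) = 1 + 1 − 2·0.06 = 2 − 0.12 = 1.88.
With uncorrelated errors the cross-covariances are all true-score covariance, so they carry over unchanged; only the diagonal terms shrink to ρᵢσᵢ².
True-score variance = [0.67 + 0.77] − 0.12 = 1.44 − 0.12 = 1.32.
Reliability = 1.32 / 1.88 = 0.7021.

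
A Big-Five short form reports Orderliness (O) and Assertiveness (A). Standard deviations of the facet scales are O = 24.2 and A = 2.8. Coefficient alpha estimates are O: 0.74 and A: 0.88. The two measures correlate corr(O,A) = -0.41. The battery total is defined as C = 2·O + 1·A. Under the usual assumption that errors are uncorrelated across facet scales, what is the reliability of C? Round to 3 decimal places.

Var(C) = 2²·24.2² + 2.8² + 2·[2·24.2·2.8·(-0.41)] = 2350.4 − 111.126 = 2239.27.
Under uncorrelated errors the observed covariances equal the true-score covariances, so only the own-variance terms attenuate.
True-score variance = [2²·24.2²·0.74 + 2.8²·0.88] − 111.126 = 1740.39 − 111.126 = 1629.27.
Reliability = 1629.27 / 2239.27 = 0.728.

0.728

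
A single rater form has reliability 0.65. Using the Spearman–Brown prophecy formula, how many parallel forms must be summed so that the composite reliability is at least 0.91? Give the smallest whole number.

k ≥ ρ*(1−ρ₁)/(ρ₁(1−ρ*)) = 0.91·0.35 / (0.65·0.09) = 5.444.
Smallest integer k = 6.

6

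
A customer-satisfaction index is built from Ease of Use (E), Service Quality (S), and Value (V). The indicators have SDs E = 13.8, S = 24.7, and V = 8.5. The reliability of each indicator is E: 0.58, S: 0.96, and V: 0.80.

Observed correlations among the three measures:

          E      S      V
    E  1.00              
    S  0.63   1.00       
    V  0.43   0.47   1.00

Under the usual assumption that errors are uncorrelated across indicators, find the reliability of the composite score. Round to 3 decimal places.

Var(E+S+V) = 13.8² + 24.7² + 8.5² + 2·[13.8·24.7·0.63 + 13.8·8.5·0.43 + 24.7·8.5·0.47] = 872.78 + 727.715 = 1600.49.
With uncorrelated errors the cross-covariances are all true-score covariance, so they carry over unchanged; only the diagonal terms shrink to ρᵢσᵢ².
True-score variance = [13.8²·0.58 + 24.7²·0.96 + 8.5²·0.80] + 727.715 = 753.942 + 727.715 = 1481.66.
Reliability = 1481.66 / 1600.49 = 0.926.

0.926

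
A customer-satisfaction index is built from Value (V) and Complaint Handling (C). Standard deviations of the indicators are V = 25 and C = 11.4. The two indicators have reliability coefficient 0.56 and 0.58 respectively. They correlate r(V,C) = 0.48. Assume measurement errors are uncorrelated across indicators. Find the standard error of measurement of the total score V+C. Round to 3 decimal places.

Var(total) = 754.96 + 273.6 = 1028.56.
True-score variance = 425.377 + 273.6 = 698.977, so reliability = 0.6796.
Error variance = 1028.56 − 698.977 = 329.583; SEM = √329.583 = 18.154.

18.154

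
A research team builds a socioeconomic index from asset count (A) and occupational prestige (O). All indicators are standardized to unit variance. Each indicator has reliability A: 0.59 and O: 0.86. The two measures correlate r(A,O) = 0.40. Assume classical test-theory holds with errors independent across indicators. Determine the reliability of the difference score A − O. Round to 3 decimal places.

0.542

Var(A−O) = 1 + 1 − 2·0.40 = 2 − 0.8 = 1.2.
Under uncorrelated errors the observed covariances equal the true-score covariances, so only the own-variance terms attenuate.
True-score variance = [0.59 + 0.86] − 0.8 = 1.45 − 0.8 = 0.65.
Reliability = 0.65 / 1.2 = 0.542.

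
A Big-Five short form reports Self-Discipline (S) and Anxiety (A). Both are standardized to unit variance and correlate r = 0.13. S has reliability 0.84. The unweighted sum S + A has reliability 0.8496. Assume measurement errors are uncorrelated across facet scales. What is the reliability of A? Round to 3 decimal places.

0.820

Var(S+A) = 2 + 2·0.13 = 2.260.
True-score variance = ρ_S + ρ_A + 2·0.13, so 0.8496 = (0.84 + ρ_A + 0.26) / 2.260.
ρ_A = 0.8496·2.260 − 0.84 − 0.26 = 0.820.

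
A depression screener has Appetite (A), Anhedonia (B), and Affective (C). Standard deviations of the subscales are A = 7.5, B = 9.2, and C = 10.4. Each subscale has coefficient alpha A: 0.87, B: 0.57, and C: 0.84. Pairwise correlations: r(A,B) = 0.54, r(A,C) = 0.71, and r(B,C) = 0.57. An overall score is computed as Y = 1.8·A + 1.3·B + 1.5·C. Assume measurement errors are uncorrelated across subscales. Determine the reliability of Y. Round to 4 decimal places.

0.9011

Var(Y) = 1.8²·7.5² + 1.3²·9.2² + 1.5²·10.4² + 2·[2.34·7.5·9.2·0.54 + 2.7·7.5·10.4·0.71 + 1.95·9.2·10.4·0.57] = 568.652 + 686.125 = 1254.78.
Under uncorrelated errors the observed covariances equal the true-score covariances, so only the own-variance terms attenuate.
True-score variance = [1.8²·7.5²·0.87 + 1.3²·9.2²·0.57 + 1.5²·10.4²·0.84] + 686.125 = 444.514 + 686.125 = 1130.64.
Reliability = 1130.64 / 1254.78 = 0.9011.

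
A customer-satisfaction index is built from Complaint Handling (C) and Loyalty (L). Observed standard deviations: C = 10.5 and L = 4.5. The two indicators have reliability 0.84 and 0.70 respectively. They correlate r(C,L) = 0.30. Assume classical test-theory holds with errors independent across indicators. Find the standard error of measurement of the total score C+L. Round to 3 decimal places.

Var(total) = 130.5 + 28.35 = 158.85.
True-score variance = 106.785 + 28.35 = 135.135, so reliability = 0.8507.
Error variance = 158.85 − 135.135 = 23.715; SEM = √23.715 = 4.870.

4.870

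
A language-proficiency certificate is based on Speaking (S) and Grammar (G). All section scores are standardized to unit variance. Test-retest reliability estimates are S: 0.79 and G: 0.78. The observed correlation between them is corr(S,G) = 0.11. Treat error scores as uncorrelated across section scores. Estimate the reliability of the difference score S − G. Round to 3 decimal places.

0.758

Var(S−G) = 1 + 1 − 2·0.11 = 2 − 0.22 = 1.78.
Under uncorrelated errors the observed covariances equal the true-score covariances, so only the own-variance terms attenuate.
True-score variance = [0.79 + 0.78] − 0.22 = 1.57 − 0.22 = 1.35.
Reliability = 1.35 / 1.78 = 0.758.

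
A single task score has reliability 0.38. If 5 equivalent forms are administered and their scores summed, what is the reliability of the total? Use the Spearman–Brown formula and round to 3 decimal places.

0.754

ρ_k = kρ / (1 + (k−1)ρ) = 5·0.38 / (1 + 4·0.38) = 1.900 / 2.520 = 0.754.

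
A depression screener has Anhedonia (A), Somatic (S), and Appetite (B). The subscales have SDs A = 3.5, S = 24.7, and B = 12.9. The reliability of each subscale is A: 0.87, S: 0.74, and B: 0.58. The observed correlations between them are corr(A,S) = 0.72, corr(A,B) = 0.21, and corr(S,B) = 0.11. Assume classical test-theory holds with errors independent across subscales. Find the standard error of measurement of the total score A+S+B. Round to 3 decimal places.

15.169

Var(total) = 788.75 + 213.55 = 1002.3.
True-score variance = 558.642 + 213.55 = 772.191, so reliability = 0.7704.
Error variance = 1002.3 − 772.191 = 230.108; SEM = √230.108 = 15.169.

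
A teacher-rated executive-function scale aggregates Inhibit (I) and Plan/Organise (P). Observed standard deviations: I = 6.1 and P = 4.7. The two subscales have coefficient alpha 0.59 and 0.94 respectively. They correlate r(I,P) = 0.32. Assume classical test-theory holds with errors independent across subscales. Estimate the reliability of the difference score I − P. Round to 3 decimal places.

Var(I−P) = 6.1² + 4.7² − 2·6.1·4.7·0.32 = 59.3 − 18.3488 = 40.9512.
Because errors are independent across components, Cov(Tᵢ,Tⱼ) = Cov(Xᵢ,Xⱼ); the off-diagonal part of the true-score variance is the same as above.
True-score variance = [6.1²·0.59 + 4.7²·0.94] − 18.3488 = 42.7185 − 18.3488 = 24.3697.
Reliability = 24.3697 / 40.9512 = 0.595.

0.595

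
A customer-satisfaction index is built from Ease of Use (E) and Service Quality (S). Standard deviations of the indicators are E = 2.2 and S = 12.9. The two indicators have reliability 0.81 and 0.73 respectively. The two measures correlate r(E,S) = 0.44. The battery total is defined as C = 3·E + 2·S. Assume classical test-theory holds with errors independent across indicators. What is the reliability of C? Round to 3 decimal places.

Var(C) = 3²·2.2² + 2²·12.9² + 2·[6·2.2·12.9·0.44] = 709.2 + 149.846 = 859.046.
Under uncorrelated errors the observed covariances equal the true-score covariances, so only the own-variance terms attenuate.
True-score variance = [3²·2.2²·0.81 + 2²·12.9²·0.73] + 149.846 = 521.201 + 149.846 = 671.047.
Reliability = 671.047 / 859.046 = 0.781.

0.781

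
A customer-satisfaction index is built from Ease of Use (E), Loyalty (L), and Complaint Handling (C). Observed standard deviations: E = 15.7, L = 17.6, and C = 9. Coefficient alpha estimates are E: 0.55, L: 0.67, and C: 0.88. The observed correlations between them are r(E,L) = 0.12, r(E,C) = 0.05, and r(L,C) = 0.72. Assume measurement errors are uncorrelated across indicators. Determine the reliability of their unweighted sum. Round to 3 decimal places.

Var(E+L+C) = 15.7² + 17.6² + 9² + 2·[15.7·17.6·0.12 + 15.7·9·0.05 + 17.6·9·0.72] = 637.25 + 308.543 = 945.793.
Because errors are independent across components, Cov(Tᵢ,Tⱼ) = Cov(Xᵢ,Xⱼ); the off-diagonal part of the true-score variance is the same as above.
True-score variance = [15.7²·0.55 + 17.6²·0.67 + 9²·0.88] + 308.543 = 414.389 + 308.543 = 722.932.
Reliability = 722.932 / 945.793 = 0.764.

0.764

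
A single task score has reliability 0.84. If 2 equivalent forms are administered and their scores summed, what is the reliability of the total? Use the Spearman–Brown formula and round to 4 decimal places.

0.9130

ρ_k = kρ / (1 + (k−1)ρ) = 2·0.84 / (1 + 1·0.84) = 1.680 / 1.840 = 0.9130.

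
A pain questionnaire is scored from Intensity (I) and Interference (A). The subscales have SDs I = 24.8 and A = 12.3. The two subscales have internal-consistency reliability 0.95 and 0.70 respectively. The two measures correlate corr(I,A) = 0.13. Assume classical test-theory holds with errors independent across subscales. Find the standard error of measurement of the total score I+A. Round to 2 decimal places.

Var(total) = 766.33 + 79.3104 = 845.64.
True-score variance = 690.191 + 79.3104 = 769.501, so reliability = 0.9100.
Error variance = 845.64 − 769.501 = 76.139; SEM = √76.139 = 8.73.

8.73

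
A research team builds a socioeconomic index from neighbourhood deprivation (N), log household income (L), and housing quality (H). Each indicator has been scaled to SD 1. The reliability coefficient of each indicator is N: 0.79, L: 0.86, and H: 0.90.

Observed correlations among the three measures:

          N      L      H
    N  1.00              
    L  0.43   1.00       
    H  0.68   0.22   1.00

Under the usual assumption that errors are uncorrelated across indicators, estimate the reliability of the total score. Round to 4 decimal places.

Var(N+L+H) = 3 + 2·[0.43 + 0.68 + 0.22] = 3 + 2.66 = 5.66.
Under uncorrelated errors the observed covariances equal the true-score covariances, so only the own-variance terms attenuate.
True-score variance = [0.79 + 0.86 + 0.90] + 2.66 = 2.55 + 2.66 = 5.21.
Reliability = 5.21 / 5.66 = 0.9205.

0.9205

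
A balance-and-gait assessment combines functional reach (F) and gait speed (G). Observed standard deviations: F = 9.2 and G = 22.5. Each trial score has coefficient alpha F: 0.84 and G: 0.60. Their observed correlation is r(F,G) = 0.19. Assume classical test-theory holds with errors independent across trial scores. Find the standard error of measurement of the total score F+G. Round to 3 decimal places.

14.698

Var(total) = 590.89 + 78.66 = 669.55.
True-score variance = 374.848 + 78.66 = 453.508, so reliability = 0.6773.
Error variance = 669.55 − 453.508 = 216.042; SEM = √216.042 = 14.698.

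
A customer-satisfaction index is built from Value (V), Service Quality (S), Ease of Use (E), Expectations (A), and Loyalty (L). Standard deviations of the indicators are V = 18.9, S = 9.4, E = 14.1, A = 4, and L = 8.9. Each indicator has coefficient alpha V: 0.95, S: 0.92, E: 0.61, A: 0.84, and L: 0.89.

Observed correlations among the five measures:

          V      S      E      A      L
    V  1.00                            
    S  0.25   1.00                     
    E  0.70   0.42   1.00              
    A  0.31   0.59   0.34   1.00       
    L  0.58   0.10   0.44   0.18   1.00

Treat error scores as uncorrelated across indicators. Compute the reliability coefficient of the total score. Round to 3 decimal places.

Var(V+S+E+A+L) = 18.9² + 9.4² + 14.1² + 4² + 8.9² + 2·[18.9·9.4·0.25 + 18.9·14.1·0.70 + 18.9·4·0.31 + 18.9·8.9·0.58 + 9.4·14.1·0.42 + 9.4·4·0.59 + 9.4·8.9·0.10 + 14.1·4·0.34 + 14.1·8.9·0.44 + 4·8.9·0.18] = 739.59 + 1037.94 = 1777.53.
Because errors are independent across components, Cov(Tᵢ,Tⱼ) = Cov(Xᵢ,Xⱼ); the off-diagonal part of the true-score variance is the same as above.
True-score variance = [18.9²·0.95 + 9.4²·0.92 + 14.1²·0.61 + 4²·0.84 + 8.9²·0.89] + 1037.94 = 625.852 + 1037.94 = 1663.8.
Reliability = 1663.8 / 1777.53 = 0.936.

0.936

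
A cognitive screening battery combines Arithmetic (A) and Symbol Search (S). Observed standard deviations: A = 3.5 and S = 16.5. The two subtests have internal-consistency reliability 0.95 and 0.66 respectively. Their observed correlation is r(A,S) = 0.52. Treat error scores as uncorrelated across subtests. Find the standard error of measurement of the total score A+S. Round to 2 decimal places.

Var(total) = 284.5 + 60.06 = 344.56.
True-score variance = 191.322 + 60.06 = 251.382, so reliability = 0.7296.
Error variance = 344.56 − 251.382 = 93.1775; SEM = √93.1775 = 9.65.

9.65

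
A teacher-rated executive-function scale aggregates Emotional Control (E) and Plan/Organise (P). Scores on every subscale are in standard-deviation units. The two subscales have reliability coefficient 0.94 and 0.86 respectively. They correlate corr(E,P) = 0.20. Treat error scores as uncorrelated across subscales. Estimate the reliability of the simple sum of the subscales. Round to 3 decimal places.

0.917

Var(E+P) = 2 + 2·[0.20] = 2 + 0.4 = 2.4.
Under uncorrelated errors the observed covariances equal the true-score covariances, so only the own-variance terms attenuate.
True-score variance = [0.94 + 0.86] + 0.4 = 1.8 + 0.4 = 2.2.
Reliability = 2.2 / 2.4 = 0.917.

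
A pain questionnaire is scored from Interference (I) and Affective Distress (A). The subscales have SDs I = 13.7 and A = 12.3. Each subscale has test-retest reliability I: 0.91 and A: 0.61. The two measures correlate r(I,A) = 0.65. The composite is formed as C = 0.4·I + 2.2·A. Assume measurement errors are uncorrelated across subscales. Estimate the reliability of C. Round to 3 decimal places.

0.698

Var(C) = 0.4²·13.7² + 2.2²·12.3² + 2·[0.88·13.7·12.3·0.65] = 762.274 + 192.775 = 955.049.
With uncorrelated errors the cross-covariances are all true-score covariance, so they carry over unchanged; only the diagonal terms shrink to ρᵢσᵢ².
True-score variance = [0.4²·13.7²·0.91 + 2.2²·12.3²·0.61] + 192.775 = 473.996 + 192.775 = 666.772.
Reliability = 666.772 / 955.049 = 0.698.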